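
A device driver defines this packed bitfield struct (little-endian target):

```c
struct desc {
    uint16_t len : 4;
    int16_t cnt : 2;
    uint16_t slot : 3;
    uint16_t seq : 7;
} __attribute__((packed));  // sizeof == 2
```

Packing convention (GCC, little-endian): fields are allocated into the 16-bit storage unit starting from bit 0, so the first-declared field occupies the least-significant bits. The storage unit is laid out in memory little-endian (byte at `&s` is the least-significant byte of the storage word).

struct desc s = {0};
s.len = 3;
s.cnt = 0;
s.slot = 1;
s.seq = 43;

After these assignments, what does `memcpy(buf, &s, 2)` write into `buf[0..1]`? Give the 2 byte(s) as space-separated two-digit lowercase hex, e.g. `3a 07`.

len (4b) val=3 bits=0x3 at bit 0: 0x0003
cnt (2b) val=0 bits=0x0 at bit 4: 0x0003
slot (3b) val=1 bits=0x1 at bit 6: 0x0043
seq (7b) val=43 bits=0x2b at bit 9: 0x5643
word = 0x5643 → little-endian bytes:
  [0]=0x43  [1]=0x56

43 56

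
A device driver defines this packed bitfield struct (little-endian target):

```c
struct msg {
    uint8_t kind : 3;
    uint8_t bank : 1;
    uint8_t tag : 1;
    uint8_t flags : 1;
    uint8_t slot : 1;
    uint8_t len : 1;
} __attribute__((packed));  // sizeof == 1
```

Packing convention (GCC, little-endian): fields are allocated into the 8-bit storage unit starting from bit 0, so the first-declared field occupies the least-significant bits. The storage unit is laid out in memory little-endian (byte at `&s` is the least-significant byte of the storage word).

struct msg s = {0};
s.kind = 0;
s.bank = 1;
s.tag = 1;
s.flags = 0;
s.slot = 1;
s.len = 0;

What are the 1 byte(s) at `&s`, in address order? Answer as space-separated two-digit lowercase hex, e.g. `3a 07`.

58

[0+:3] kind=0 & 0x7 = 0x0; word=0x00
[3+:1] bank=1 & 0x1 = 0x1; word=0x08
[4+:1] tag=1 & 0x1 = 0x1; word=0x18
[5+:1] flags=0 & 0x1 = 0x0; word=0x18
[6+:1] slot=1 & 0x1 = 0x1; word=0x58
[7+:1] len=0 & 0x1 = 0x0; word=0x58
word = 0x58 → little-endian bytes:
  [0]=0x58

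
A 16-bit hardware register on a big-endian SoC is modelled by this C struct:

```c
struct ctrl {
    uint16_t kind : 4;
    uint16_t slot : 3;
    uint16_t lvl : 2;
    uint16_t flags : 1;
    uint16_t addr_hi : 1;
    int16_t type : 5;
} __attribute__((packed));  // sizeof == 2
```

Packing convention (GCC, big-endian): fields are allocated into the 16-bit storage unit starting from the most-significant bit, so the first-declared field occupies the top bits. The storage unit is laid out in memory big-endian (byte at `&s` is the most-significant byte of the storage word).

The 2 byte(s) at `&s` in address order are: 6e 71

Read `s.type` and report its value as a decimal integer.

-15

[0]=0x6e [1]=0x71 (big-endian) → word 0x6e71
kind:4 @ bit 12 → (0x6e71>>12)&0xf = 0x6
slot:3 @ bit 9 → (0x6e71>>9)&0x7 = 0x7
lvl:2 @ bit 7 → (0x6e71>>7)&0x3 = 0x0
flags:1 @ bit 6 → (0x6e71>>6)&0x1 = 0x1
addr_hi:1 @ bit 5 → (0x6e71>>5)&0x1 = 0x1
type:5 @ bit 0 → (0x6e71>>0)&0x1f = 0x11  ←
type signed 5b, MSB=1: 17 - 32 = -15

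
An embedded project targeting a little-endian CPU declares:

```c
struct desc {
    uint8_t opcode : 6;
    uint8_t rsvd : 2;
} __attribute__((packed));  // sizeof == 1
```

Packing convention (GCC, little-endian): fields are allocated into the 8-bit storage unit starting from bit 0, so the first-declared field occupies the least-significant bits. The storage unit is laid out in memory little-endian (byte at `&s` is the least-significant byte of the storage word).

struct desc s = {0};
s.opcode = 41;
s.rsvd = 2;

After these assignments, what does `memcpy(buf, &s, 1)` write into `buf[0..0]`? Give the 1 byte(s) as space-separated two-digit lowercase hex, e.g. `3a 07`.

a9

opcode:6 = 41 → 0x29 << 0 → word 0x29
rsvd:2 = 2 → 0x2 << 6 → word 0xa9
word = 0xa9 → little-endian bytes:
  [0]=0xa9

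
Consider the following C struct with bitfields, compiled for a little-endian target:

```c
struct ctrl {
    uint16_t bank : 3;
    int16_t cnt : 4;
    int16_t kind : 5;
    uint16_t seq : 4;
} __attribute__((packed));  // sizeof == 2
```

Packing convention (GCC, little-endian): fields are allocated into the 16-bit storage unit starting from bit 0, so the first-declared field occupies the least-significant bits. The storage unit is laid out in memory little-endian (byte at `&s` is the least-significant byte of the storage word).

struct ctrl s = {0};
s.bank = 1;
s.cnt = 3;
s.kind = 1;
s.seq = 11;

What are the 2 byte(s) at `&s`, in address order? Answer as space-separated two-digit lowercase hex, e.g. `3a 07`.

99 b0

[0+:3] bank=1 & 0x7 = 0x1; word=0x0001
[3+:4] cnt=3 & 0xf = 0x3; word=0x0019
[7+:5] kind=1 & 0x1f = 0x1; word=0x0099
[12+:4] seq=11 & 0xf = 0xb; word=0xb099
word = 0xb099 → little-endian bytes:
  [0]=0x99  [1]=0xb0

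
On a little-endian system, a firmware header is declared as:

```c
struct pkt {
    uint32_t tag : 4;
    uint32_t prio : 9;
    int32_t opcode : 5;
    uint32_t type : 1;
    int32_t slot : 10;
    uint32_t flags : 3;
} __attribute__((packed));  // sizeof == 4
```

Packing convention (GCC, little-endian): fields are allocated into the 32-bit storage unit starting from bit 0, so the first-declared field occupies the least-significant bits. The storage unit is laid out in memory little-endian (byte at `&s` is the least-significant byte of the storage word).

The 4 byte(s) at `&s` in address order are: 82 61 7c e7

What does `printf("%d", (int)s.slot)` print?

239

[0]=0x82 [1]=0x61 [2]=0x7c [3]=0xe7 (little-endian) → word 0xe77c6182
tag:4 @ bit 0 → (0xe77c6182>>0)&0xf = 0x2
prio:9 @ bit 4 → (0xe77c6182>>4)&0x1ff = 0x18
opcode:5 @ bit 13 → (0xe77c6182>>13)&0x1f = 0x3
type:1 @ bit 18 → (0xe77c6182>>18)&0x1 = 0x1
slot:10 @ bit 19 → (0xe77c6182>>19)&0x3ff = 0xef  ←
flags:3 @ bit 29 → (0xe77c6182>>29)&0x7 = 0x7
slot signed 10b, MSB=0: value = 239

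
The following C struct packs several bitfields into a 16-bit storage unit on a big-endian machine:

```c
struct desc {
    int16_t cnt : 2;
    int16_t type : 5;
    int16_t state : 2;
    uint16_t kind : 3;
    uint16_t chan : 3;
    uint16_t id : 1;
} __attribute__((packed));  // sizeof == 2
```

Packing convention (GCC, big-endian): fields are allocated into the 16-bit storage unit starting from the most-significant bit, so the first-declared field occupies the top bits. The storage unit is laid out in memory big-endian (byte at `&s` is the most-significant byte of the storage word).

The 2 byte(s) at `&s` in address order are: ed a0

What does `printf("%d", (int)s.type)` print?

-10

[0]=0xed [1]=0xa0 (big-endian) → word 0xeda0
cnt [14+:2] = (word>>14) & 0x3 = 3
type [9+:5] = (word>>9) & 0x1f = 22  ←
state [7+:2] = (word>>7) & 0x3 = 3
kind [4+:3] = (word>>4) & 0x7 = 2
chan [1+:3] = (word>>1) & 0x7 = 0
id [0+:1] = (word>>0) & 0x1 = 0
type signed 5b, MSB=1: 22 - 32 = -10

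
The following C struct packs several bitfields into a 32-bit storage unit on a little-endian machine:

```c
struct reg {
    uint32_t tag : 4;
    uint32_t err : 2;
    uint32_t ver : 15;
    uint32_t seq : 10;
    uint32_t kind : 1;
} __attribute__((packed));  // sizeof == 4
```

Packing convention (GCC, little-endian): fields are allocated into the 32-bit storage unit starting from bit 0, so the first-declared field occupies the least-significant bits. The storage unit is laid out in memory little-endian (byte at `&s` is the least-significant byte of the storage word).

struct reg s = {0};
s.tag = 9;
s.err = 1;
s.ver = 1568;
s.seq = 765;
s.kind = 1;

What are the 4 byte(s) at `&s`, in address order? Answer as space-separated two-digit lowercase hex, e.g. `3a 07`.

tag:4 = 9 → 0x9 << 0 → word 0x00000009
err:2 = 1 → 0x1 << 4 → word 0x00000019
ver:15 = 1568 → 0x620 << 6 → word 0x00018819
seq:10 = 765 → 0x2fd << 21 → word 0x5fa18819
kind:1 = 1 → 0x1 << 31 → word 0xdfa18819
word = 0xdfa18819 → little-endian bytes:
  [0]=0x19  [1]=0x88  [2]=0xa1  [3]=0xdf

19 88 a1 df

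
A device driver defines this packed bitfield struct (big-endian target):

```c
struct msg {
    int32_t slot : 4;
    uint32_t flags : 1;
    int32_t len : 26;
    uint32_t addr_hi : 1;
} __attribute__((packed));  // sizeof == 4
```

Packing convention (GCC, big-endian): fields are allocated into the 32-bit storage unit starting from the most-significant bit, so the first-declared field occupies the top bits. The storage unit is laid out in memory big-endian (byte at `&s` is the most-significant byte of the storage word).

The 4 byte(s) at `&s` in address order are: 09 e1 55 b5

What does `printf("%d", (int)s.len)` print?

15772378

[0]=0x09 [1]=0xe1 [2]=0x55 [3]=0xb5 (big-endian) → word 0x09e155b5
slot [28+:4] = (word>>28) & 0xf = 0
flags [27+:1] = (word>>27) & 0x1 = 1
len [1+:26] = (word>>1) & 0x3ffffff = 15772378  ←
addr_hi [0+:1] = (word>>0) & 0x1 = 1
len signed 26b, MSB=0: value = 15772378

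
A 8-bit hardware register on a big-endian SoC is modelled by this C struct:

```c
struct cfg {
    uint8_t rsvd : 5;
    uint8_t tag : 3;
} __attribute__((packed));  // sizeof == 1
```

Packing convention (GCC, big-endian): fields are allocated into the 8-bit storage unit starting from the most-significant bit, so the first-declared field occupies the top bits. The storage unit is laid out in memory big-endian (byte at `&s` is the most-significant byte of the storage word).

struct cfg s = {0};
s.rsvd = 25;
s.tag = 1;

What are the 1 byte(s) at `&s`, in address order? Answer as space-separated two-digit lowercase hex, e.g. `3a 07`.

c9

rsvd:5 = 25 → 0x19 << 3 → word 0xc8
tag:3 = 1 → 0x1 << 0 → word 0xc9
word = 0xc9 → big-endian bytes:
  [0]=0xc9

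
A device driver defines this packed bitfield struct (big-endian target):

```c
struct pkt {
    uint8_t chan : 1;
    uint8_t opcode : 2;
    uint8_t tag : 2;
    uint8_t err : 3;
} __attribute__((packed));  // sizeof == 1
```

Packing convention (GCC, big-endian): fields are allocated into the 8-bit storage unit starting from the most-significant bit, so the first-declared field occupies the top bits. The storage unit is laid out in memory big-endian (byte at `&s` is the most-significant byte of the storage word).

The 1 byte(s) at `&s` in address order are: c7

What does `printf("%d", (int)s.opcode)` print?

[0]=0xc7 (big-endian) → word 0xc7
chan [7+:1] = (word>>7) & 0x1 = 1
opcode [5+:2] = (word>>5) & 0x3 = 2  ←
tag [3+:2] = (word>>3) & 0x3 = 0
err [0+:3] = (word>>0) & 0x7 = 7

2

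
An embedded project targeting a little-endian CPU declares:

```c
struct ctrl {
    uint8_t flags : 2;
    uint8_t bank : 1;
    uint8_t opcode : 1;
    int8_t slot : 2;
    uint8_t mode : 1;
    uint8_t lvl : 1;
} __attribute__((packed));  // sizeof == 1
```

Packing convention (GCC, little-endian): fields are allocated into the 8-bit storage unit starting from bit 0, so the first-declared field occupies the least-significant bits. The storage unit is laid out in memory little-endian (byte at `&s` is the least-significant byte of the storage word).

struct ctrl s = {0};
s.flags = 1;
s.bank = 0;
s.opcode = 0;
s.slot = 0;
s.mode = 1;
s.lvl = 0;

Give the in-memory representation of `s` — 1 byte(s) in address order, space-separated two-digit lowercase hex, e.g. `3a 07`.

flags (2b) val=1 bits=0x1 at bit 0: 0x01
bank (1b) val=0 bits=0x0 at bit 2: 0x01
opcode (1b) val=0 bits=0x0 at bit 3: 0x01
slot (2b) val=0 bits=0x0 at bit 4: 0x01
mode (1b) val=1 bits=0x1 at bit 6: 0x41
lvl (1b) val=0 bits=0x0 at bit 7: 0x41
word = 0x41 → little-endian bytes:
  [0]=0x41

41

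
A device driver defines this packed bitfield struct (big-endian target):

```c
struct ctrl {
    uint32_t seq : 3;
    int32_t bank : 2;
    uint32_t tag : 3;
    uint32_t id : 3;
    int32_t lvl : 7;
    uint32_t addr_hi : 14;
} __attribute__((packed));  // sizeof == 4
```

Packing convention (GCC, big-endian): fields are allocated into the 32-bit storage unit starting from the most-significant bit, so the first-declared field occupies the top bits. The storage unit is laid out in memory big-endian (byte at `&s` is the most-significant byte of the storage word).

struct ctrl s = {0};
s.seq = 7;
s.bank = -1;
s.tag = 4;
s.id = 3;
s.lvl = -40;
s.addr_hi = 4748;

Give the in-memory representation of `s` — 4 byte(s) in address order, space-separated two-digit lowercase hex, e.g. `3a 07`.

fc 76 12 8c

[29+:3] seq=7 & 0x7 = 0x7; word=0xe0000000
[27+:2] bank=-1 & 0x3 = 0x3; word=0xf8000000
[24+:3] tag=4 & 0x7 = 0x4; word=0xfc000000
[21+:3] id=3 & 0x7 = 0x3; word=0xfc600000
[14+:7] lvl=-40 & 0x7f = 0x58; word=0xfc760000
[0+:14] addr_hi=4748 & 0x3fff = 0x128c; word=0xfc76128c
word = 0xfc76128c → big-endian bytes:
  [0]=0xfc  [1]=0x76  [2]=0x12  [3]=0x8c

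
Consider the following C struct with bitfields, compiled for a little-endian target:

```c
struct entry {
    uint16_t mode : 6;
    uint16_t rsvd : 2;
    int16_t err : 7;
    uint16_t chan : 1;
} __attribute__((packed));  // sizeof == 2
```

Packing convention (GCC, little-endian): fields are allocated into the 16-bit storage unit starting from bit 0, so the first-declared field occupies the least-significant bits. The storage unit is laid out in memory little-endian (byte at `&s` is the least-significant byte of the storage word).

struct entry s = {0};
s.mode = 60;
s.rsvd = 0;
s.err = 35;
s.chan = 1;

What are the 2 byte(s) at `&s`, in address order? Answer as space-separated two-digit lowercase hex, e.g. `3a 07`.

3c a3

mode:6 = 60 → 0x3c << 0 → word 0x003c
rsvd:2 = 0 → 0x0 << 6 → word 0x003c
err:7 = 35 → 0x23 << 8 → word 0x233c
chan:1 = 1 → 0x1 << 15 → word 0xa33c
word = 0xa33c → little-endian bytes:
  [0]=0x3c  [1]=0xa3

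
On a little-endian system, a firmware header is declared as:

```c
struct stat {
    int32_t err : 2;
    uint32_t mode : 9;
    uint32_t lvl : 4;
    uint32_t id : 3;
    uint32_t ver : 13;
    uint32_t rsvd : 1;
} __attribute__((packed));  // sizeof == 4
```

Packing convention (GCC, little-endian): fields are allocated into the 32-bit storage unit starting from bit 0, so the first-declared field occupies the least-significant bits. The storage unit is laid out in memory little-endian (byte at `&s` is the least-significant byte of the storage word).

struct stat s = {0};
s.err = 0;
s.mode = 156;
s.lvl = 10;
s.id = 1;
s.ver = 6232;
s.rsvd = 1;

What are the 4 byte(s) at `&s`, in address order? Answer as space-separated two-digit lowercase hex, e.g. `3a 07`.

70 d2 60 e1

err (2b) val=0 bits=0x0 at bit 0: 0x00000000
mode (9b) val=156 bits=0x9c at bit 2: 0x00000270
lvl (4b) val=10 bits=0xa at bit 11: 0x00005270
id (3b) val=1 bits=0x1 at bit 15: 0x0000d270
ver (13b) val=6232 bits=0x1858 at bit 18: 0x6160d270
rsvd (1b) val=1 bits=0x1 at bit 31: 0xe160d270
word = 0xe160d270 → little-endian bytes:
  [0]=0x70  [1]=0xd2  [2]=0x60  [3]=0xe1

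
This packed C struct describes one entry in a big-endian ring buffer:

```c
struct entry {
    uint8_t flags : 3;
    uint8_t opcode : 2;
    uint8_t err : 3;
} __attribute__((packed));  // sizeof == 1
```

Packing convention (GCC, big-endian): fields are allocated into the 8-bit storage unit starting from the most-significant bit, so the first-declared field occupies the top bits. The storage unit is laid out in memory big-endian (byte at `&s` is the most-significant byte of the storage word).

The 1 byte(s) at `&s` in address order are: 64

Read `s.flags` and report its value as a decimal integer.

[0]=0x64 (big-endian) → word 0x64
flags [5+:3] = (word>>5) & 0x7 = 3  ←
opcode [3+:2] = (word>>3) & 0x3 = 0
err [0+:3] = (word>>0) & 0x7 = 4

3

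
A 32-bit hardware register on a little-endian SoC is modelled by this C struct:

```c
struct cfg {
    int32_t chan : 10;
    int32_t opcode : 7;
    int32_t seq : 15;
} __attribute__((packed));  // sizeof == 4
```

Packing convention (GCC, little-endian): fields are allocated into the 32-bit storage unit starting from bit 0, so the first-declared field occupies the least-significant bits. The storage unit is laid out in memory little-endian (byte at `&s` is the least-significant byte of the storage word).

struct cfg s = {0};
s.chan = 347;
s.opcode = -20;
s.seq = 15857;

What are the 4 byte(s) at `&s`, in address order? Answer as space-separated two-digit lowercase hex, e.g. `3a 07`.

chan (10b) val=347 bits=0x15b at bit 0: 0x0000015b
opcode (7b) val=-20 bits=0x6c at bit 10: 0x0001b15b
seq (15b) val=15857 bits=0x3df1 at bit 17: 0x7be3b15b
word = 0x7be3b15b → little-endian bytes:
  [0]=0x5b  [1]=0xb1  [2]=0xe3  [3]=0x7b

5b b1 e3 7b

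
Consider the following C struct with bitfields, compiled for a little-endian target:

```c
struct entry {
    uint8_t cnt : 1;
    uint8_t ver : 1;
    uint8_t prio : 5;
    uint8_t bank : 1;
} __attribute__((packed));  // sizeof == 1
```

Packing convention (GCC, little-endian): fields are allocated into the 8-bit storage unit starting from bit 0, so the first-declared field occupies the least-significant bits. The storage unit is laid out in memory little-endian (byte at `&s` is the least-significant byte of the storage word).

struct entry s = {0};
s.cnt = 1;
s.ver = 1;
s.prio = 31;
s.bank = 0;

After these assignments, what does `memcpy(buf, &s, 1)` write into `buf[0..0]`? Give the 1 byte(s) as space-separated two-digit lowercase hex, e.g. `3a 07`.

7f

cnt (1b) val=1 bits=0x1 at bit 0: 0x01
ver (1b) val=1 bits=0x1 at bit 1: 0x03
prio (5b) val=31 bits=0x1f at bit 2: 0x7f
bank (1b) val=0 bits=0x0 at bit 7: 0x7f
word = 0x7f → little-endian bytes:
  [0]=0x7f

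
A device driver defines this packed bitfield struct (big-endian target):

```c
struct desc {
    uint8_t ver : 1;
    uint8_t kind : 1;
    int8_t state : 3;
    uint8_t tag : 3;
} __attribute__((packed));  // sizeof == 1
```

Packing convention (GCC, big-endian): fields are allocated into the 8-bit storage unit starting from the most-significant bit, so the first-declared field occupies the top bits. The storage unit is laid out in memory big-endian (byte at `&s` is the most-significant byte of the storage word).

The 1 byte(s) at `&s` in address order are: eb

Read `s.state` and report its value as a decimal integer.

[0]=0xeb (big-endian) → word 0xeb
ver:1 @ bit 7 → (0xeb>>7)&0x1 = 0x1
kind:1 @ bit 6 → (0xeb>>6)&0x1 = 0x1
state:3 @ bit 3 → (0xeb>>3)&0x7 = 0x5  ←
tag:3 @ bit 0 → (0xeb>>0)&0x7 = 0x3
state signed 3b, MSB=1: 5 - 8 = -3

-3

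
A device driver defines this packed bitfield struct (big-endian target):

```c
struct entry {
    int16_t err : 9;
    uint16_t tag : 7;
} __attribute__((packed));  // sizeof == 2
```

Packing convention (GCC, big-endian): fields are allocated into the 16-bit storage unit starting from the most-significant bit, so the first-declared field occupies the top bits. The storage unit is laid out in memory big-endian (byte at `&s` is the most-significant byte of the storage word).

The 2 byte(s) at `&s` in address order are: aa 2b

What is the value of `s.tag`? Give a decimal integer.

[0]=0xaa [1]=0x2b (big-endian) → word 0xaa2b
err:9 @ bit 7 → (0xaa2b>>7)&0x1ff = 0x154
tag:7 @ bit 0 → (0xaa2b>>0)&0x7f = 0x2b  ←

43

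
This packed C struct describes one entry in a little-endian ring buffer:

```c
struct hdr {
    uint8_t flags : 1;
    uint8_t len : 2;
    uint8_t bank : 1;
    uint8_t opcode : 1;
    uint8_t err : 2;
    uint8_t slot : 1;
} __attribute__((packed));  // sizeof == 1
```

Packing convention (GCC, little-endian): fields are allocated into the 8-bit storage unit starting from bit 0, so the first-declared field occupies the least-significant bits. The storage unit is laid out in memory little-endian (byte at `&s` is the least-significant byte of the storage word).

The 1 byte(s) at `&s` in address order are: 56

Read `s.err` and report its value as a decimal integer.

2

[0]=0x56 (little-endian) → word 0x56
flags:1 @ bit 0 → (0x56>>0)&0x1 = 0x0
len:2 @ bit 1 → (0x56>>1)&0x3 = 0x3
bank:1 @ bit 3 → (0x56>>3)&0x1 = 0x0
opcode:1 @ bit 4 → (0x56>>4)&0x1 = 0x1
err:2 @ bit 5 → (0x56>>5)&0x3 = 0x2  ←
slot:1 @ bit 7 → (0x56>>7)&0x1 = 0x0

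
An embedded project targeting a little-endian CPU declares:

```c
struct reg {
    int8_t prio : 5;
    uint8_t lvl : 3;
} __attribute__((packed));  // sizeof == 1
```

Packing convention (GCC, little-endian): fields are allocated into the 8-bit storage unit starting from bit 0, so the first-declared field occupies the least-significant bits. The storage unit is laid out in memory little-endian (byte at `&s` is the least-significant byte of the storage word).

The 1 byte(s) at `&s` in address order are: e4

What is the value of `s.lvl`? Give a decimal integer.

7

[0]=0xe4 (little-endian) → word 0xe4
prio [0+:5] = (word>>0) & 0x1f = 4
lvl [5+:3] = (word>>5) & 0x7 = 7  ←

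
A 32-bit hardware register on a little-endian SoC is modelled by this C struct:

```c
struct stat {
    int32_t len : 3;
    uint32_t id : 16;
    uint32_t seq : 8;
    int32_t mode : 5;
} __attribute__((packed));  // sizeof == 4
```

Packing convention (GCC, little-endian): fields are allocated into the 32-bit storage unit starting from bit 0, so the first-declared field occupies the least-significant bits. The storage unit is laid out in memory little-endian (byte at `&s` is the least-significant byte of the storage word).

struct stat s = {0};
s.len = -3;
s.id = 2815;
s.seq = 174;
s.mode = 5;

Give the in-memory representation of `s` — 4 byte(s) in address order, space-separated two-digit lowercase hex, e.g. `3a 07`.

fd 57 70 2d

len (3b) val=-3 bits=0x5 at bit 0: 0x00000005
id (16b) val=2815 bits=0xaff at bit 3: 0x000057fd
seq (8b) val=174 bits=0xae at bit 19: 0x057057fd
mode (5b) val=5 bits=0x5 at bit 27: 0x2d7057fd
word = 0x2d7057fd → little-endian bytes:
  [0]=0xfd  [1]=0x57  [2]=0x70  [3]=0x2d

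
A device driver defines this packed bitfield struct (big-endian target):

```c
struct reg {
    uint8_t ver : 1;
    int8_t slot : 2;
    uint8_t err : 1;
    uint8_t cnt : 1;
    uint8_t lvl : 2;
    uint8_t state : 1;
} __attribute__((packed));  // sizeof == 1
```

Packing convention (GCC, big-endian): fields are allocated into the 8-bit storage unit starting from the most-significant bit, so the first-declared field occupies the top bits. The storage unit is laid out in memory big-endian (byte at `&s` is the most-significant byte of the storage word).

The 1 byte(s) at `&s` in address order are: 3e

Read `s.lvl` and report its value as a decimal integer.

[0]=0x3e (big-endian) → word 0x3e
ver:1 @ bit 7 → (0x3e>>7)&0x1 = 0x0
slot:2 @ bit 5 → (0x3e>>5)&0x3 = 0x1
err:1 @ bit 4 → (0x3e>>4)&0x1 = 0x1
cnt:1 @ bit 3 → (0x3e>>3)&0x1 = 0x1
lvl:2 @ bit 1 → (0x3e>>1)&0x3 = 0x3  ←
state:1 @ bit 0 → (0x3e>>0)&0x1 = 0x0

3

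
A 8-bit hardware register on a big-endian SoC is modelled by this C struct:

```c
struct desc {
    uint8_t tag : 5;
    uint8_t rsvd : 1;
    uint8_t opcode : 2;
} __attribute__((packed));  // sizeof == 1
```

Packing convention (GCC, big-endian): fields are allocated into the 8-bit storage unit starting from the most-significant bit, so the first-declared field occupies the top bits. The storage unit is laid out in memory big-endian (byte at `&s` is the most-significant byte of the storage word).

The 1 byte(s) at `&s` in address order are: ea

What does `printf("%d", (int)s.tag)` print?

29

[0]=0xea (big-endian) → word 0xea
tag:5 @ bit 3 → (0xea>>3)&0x1f = 0x1d  ←
rsvd:1 @ bit 2 → (0xea>>2)&0x1 = 0x0
opcode:2 @ bit 0 → (0xea>>0)&0x3 = 0x2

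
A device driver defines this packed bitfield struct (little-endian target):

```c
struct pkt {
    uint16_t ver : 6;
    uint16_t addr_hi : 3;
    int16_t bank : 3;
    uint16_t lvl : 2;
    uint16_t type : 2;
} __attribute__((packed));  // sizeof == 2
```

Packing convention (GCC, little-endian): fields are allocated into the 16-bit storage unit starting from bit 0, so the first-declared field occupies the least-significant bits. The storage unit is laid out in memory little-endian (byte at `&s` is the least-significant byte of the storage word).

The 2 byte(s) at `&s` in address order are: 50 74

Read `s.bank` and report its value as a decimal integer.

2

[0]=0x50 [1]=0x74 (little-endian) → word 0x7450
ver:6 @ bit 0 → (0x7450>>0)&0x3f = 0x10
addr_hi:3 @ bit 6 → (0x7450>>6)&0x7 = 0x1
bank:3 @ bit 9 → (0x7450>>9)&0x7 = 0x2  ←
lvl:2 @ bit 12 → (0x7450>>12)&0x3 = 0x3
type:2 @ bit 14 → (0x7450>>14)&0x3 = 0x1
bank signed 3b, MSB=0: value = 2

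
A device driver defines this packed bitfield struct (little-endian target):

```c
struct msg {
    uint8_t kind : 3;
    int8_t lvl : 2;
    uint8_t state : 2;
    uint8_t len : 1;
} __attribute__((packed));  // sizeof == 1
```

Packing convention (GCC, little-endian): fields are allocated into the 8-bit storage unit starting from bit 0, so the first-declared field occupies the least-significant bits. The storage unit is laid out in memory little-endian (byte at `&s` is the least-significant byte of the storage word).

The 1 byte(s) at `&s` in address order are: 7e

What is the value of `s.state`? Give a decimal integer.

3

[0]=0x7e (little-endian) → word 0x7e
kind [0+:3] = (word>>0) & 0x7 = 6
lvl [3+:2] = (word>>3) & 0x3 = 3
state [5+:2] = (word>>5) & 0x3 = 3  ←
len [7+:1] = (word>>7) & 0x1 = 0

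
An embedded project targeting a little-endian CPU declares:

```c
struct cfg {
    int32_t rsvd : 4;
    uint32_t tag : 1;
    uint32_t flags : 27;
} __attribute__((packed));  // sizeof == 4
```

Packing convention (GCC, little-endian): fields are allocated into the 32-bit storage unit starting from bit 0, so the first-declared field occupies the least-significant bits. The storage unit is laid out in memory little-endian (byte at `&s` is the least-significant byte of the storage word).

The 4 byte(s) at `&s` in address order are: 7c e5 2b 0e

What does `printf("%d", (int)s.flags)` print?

[0]=0x7c [1]=0xe5 [2]=0x2b [3]=0x0e (little-endian) → word 0x0e2be57c
rsvd [0+:4] = (word>>0) & 0xf = 12
tag [4+:1] = (word>>4) & 0x1 = 1
flags [5+:27] = (word>>5) & 0x7ffffff = 7429931  ←

7429931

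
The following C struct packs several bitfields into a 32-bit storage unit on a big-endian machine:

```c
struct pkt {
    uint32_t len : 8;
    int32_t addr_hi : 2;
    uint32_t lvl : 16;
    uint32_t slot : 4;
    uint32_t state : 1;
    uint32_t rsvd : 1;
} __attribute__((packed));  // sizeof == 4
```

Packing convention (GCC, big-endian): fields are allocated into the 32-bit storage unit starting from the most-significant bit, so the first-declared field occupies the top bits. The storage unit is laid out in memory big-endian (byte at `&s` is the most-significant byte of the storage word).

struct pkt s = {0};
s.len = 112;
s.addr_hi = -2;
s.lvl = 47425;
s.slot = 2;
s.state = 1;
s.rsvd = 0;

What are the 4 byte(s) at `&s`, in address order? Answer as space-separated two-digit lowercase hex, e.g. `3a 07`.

[24+:8] len=112 & 0xff = 0x70; word=0x70000000
[22+:2] addr_hi=-2 & 0x3 = 0x2; word=0x70800000
[6+:16] lvl=47425 & 0xffff = 0xb941; word=0x70ae5040
[2+:4] slot=2 & 0xf = 0x2; word=0x70ae5048
[1+:1] state=1 & 0x1 = 0x1; word=0x70ae504a
[0+:1] rsvd=0 & 0x1 = 0x0; word=0x70ae504a
word = 0x70ae504a → big-endian bytes:
  [0]=0x70  [1]=0xae  [2]=0x50  [3]=0x4a

70 ae 50 4a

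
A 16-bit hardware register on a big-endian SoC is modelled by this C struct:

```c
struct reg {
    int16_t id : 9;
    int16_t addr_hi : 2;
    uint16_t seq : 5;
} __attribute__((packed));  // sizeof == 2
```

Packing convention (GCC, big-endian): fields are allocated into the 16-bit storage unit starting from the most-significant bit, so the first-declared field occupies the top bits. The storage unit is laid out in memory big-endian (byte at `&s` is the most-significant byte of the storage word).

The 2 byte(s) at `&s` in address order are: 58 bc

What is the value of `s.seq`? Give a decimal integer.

[0]=0x58 [1]=0xbc (big-endian) → word 0x58bc
id:9 @ bit 7 → (0x58bc>>7)&0x1ff = 0xb1
addr_hi:2 @ bit 5 → (0x58bc>>5)&0x3 = 0x1
seq:5 @ bit 0 → (0x58bc>>0)&0x1f = 0x1c  ←

28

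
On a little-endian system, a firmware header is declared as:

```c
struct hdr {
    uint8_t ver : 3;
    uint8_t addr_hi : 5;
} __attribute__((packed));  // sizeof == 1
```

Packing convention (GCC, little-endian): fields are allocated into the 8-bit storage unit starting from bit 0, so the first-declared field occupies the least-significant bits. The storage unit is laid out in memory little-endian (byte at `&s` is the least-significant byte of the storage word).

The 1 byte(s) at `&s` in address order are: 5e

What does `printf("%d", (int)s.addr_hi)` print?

[0]=0x5e (little-endian) → word 0x5e
ver [0+:3] = (word>>0) & 0x7 = 6
addr_hi [3+:5] = (word>>3) & 0x1f = 11  ←

11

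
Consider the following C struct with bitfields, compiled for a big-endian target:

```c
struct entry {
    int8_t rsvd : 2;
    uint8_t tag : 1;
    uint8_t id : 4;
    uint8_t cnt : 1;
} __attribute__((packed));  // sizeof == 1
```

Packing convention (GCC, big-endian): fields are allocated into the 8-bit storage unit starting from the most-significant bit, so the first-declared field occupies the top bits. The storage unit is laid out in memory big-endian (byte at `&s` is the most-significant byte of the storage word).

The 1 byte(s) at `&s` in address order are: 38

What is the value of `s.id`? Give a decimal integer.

12

[0]=0x38 (big-endian) → word 0x38
rsvd:2 @ bit 6 → (0x38>>6)&0x3 = 0x0
tag:1 @ bit 5 → (0x38>>5)&0x1 = 0x1
id:4 @ bit 1 → (0x38>>1)&0xf = 0xc  ←
cnt:1 @ bit 0 → (0x38>>0)&0x1 = 0x0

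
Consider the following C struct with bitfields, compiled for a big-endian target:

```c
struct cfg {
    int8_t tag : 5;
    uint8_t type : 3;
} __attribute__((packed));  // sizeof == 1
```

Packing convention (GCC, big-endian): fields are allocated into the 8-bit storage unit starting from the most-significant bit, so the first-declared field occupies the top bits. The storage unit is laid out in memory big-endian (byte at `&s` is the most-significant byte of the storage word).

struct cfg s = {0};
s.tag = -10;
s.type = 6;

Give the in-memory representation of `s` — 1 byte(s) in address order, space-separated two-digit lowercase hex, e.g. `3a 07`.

b6

[3+:5] tag=-10 & 0x1f = 0x16; word=0xb0
[0+:3] type=6 & 0x7 = 0x6; word=0xb6
word = 0xb6 → big-endian bytes:
  [0]=0xb6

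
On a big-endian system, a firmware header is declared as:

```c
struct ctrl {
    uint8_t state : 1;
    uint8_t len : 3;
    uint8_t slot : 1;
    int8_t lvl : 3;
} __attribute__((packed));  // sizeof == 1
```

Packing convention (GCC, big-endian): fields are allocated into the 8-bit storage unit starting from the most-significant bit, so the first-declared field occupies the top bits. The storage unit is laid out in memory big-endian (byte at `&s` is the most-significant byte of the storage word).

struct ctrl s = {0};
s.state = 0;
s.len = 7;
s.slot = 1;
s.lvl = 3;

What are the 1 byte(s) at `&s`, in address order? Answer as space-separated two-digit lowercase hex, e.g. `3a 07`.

state:1 = 0 → 0x0 << 7 → word 0x00
len:3 = 7 → 0x7 << 4 → word 0x70
slot:1 = 1 → 0x1 << 3 → word 0x78
lvl:3 = 3 → 0x3 << 0 → word 0x7b
word = 0x7b → big-endian bytes:
  [0]=0x7b

7b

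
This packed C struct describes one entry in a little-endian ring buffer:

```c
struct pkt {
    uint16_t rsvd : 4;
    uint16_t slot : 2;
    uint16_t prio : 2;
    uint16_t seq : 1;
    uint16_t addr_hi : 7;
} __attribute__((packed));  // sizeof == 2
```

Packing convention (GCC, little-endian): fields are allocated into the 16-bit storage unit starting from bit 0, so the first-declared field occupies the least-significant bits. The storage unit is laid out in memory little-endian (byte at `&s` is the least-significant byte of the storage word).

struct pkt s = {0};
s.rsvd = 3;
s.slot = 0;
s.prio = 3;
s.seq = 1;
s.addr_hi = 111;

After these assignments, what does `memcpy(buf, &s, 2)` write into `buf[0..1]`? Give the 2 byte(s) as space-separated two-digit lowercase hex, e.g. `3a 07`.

rsvd (4b) val=3 bits=0x3 at bit 0: 0x0003
slot (2b) val=0 bits=0x0 at bit 4: 0x0003
prio (2b) val=3 bits=0x3 at bit 6: 0x00c3
seq (1b) val=1 bits=0x1 at bit 8: 0x01c3
addr_hi (7b) val=111 bits=0x6f at bit 9: 0xdfc3
word = 0xdfc3 → little-endian bytes:
  [0]=0xc3  [1]=0xdf

c3 df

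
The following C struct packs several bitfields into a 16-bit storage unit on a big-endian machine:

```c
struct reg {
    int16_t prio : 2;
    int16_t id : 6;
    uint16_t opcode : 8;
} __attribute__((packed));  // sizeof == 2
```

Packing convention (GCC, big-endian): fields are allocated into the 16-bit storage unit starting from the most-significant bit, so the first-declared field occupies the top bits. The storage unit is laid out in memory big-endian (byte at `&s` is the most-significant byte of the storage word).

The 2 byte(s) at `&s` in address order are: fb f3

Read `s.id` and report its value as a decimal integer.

-5

[0]=0xfb [1]=0xf3 (big-endian) → word 0xfbf3
prio:2 @ bit 14 → (0xfbf3>>14)&0x3 = 0x3
id:6 @ bit 8 → (0xfbf3>>8)&0x3f = 0x3b  ←
opcode:8 @ bit 0 → (0xfbf3>>0)&0xff = 0xf3
id signed 6b, MSB=1: 59 - 64 = -5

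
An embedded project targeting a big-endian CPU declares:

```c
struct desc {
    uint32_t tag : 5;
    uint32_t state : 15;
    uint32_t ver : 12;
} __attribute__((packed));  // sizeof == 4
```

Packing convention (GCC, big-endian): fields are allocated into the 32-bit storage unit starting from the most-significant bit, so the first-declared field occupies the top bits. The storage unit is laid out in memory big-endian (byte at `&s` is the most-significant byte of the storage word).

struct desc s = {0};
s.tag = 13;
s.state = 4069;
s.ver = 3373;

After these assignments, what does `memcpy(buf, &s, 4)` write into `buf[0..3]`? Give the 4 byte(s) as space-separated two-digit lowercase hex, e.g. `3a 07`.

68 fe 5d 2d

tag:5 = 13 → 0xd << 27 → word 0x68000000
state:15 = 4069 → 0xfe5 << 12 → word 0x68fe5000
ver:12 = 3373 → 0xd2d << 0 → word 0x68fe5d2d
word = 0x68fe5d2d → big-endian bytes:
  [0]=0x68  [1]=0xfe  [2]=0x5d  [3]=0x2d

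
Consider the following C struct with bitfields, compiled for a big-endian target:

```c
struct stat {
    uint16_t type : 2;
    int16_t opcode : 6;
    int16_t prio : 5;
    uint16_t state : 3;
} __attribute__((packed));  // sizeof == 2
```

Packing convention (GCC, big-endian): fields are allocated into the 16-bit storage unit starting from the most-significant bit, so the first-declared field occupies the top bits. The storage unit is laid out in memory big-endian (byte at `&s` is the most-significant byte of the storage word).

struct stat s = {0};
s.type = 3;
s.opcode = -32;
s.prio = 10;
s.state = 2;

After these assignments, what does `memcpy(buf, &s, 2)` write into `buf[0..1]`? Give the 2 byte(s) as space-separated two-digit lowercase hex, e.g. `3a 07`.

e0 52

[14+:2] type=3 & 0x3 = 0x3; word=0xc000
[8+:6] opcode=-32 & 0x3f = 0x20; word=0xe000
[3+:5] prio=10 & 0x1f = 0xa; word=0xe050
[0+:3] state=2 & 0x7 = 0x2; word=0xe052
word = 0xe052 → big-endian bytes:
  [0]=0xe0  [1]=0x52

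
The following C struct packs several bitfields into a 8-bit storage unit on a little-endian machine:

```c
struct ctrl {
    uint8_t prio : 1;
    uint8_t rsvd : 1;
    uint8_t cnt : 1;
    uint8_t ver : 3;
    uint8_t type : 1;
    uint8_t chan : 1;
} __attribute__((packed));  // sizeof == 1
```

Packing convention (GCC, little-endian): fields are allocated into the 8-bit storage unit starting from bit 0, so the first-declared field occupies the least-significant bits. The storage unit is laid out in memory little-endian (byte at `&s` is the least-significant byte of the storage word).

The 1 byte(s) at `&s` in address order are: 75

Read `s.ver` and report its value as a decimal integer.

6

[0]=0x75 (little-endian) → word 0x75
prio:1 @ bit 0 → (0x75>>0)&0x1 = 0x1
rsvd:1 @ bit 1 → (0x75>>1)&0x1 = 0x0
cnt:1 @ bit 2 → (0x75>>2)&0x1 = 0x1
ver:3 @ bit 3 → (0x75>>3)&0x7 = 0x6  ←
type:1 @ bit 6 → (0x75>>6)&0x1 = 0x1
chan:1 @ bit 7 → (0x75>>7)&0x1 = 0x0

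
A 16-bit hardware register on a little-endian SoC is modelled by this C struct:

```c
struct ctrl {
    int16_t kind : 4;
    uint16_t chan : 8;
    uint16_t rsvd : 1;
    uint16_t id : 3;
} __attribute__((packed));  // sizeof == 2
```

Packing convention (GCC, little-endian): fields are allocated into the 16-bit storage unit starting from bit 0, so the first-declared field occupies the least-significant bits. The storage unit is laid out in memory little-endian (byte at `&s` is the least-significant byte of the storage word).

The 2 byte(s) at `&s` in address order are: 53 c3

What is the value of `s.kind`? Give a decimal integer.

[0]=0x53 [1]=0xc3 (little-endian) → word 0xc353
kind:4 @ bit 0 → (0xc353>>0)&0xf = 0x3  ←
chan:8 @ bit 4 → (0xc353>>4)&0xff = 0x35
rsvd:1 @ bit 12 → (0xc353>>12)&0x1 = 0x0
id:3 @ bit 13 → (0xc353>>13)&0x7 = 0x6
kind signed 4b, MSB=0: value = 3

3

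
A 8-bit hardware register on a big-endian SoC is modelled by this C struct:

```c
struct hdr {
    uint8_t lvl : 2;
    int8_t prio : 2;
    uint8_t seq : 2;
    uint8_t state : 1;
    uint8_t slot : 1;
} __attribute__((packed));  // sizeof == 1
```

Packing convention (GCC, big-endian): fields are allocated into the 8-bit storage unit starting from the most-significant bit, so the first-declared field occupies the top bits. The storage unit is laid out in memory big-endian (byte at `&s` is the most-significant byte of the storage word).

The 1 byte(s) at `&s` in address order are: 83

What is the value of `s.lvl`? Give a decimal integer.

[0]=0x83 (big-endian) → word 0x83
lvl:2 @ bit 6 → (0x83>>6)&0x3 = 0x2  ←
prio:2 @ bit 4 → (0x83>>4)&0x3 = 0x0
seq:2 @ bit 2 → (0x83>>2)&0x3 = 0x0
state:1 @ bit 1 → (0x83>>1)&0x1 = 0x1
slot:1 @ bit 0 → (0x83>>0)&0x1 = 0x1

2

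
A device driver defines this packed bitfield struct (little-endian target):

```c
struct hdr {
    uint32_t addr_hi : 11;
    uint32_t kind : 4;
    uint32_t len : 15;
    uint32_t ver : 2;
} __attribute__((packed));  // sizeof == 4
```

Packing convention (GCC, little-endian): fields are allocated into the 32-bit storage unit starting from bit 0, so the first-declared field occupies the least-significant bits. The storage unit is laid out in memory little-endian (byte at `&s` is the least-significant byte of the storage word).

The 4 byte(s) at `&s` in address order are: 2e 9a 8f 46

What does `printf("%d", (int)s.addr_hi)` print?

[0]=0x2e [1]=0x9a [2]=0x8f [3]=0x46 (little-endian) → word 0x468f9a2e
addr_hi [0+:11] = (word>>0) & 0x7ff = 558  ←
kind [11+:4] = (word>>11) & 0xf = 3
len [15+:15] = (word>>15) & 0x7fff = 3359
ver [30+:2] = (word>>30) & 0x3 = 1

558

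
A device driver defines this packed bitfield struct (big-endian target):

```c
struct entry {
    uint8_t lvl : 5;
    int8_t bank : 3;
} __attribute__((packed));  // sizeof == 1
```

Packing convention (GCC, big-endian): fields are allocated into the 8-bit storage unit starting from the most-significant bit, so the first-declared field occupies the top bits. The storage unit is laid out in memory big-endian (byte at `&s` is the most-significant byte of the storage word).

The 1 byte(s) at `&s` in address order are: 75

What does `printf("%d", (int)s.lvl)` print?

14

[0]=0x75 (big-endian) → word 0x75
lvl [3+:5] = (word>>3) & 0x1f = 14  ←
bank [0+:3] = (word>>0) & 0x7 = 5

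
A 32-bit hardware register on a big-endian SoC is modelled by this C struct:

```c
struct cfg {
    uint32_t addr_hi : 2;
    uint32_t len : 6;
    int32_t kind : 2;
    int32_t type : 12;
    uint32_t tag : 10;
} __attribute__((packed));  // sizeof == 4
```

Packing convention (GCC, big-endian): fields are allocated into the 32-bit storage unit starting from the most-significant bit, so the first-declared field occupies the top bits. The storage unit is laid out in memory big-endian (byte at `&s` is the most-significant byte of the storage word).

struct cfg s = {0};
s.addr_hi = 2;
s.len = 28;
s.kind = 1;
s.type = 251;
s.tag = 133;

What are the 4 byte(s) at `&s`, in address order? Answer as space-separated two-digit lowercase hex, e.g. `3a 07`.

9c 43 ec 85

[30+:2] addr_hi=2 & 0x3 = 0x2; word=0x80000000
[24+:6] len=28 & 0x3f = 0x1c; word=0x9c000000
[22+:2] kind=1 & 0x3 = 0x1; word=0x9c400000
[10+:12] type=251 & 0xfff = 0xfb; word=0x9c43ec00
[0+:10] tag=133 & 0x3ff = 0x85; word=0x9c43ec85
word = 0x9c43ec85 → big-endian bytes:
  [0]=0x9c  [1]=0x43  [2]=0xec  [3]=0x85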